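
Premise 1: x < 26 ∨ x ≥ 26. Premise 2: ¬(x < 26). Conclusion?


Disjunctive syllogism: P ∨ Q, ¬P ⊢ Q
Disjunction: x < 26 ∨ x ≥ 26
We know it is not the case that x < 26.
By disjunctive syllogism, the other disjunct must be true.

x ≥ 26


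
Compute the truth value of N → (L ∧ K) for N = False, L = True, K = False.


N = False, L = True, K = False
Step 1: L ∧ K = True AND False = False
Step 2: N → (False): false only when N=True and consequent=False.
Result: True

True


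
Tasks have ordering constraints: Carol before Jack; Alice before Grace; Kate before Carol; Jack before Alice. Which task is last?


Constraints: Carol before Jack; Alice before Grace; Kate before Carol; Jack before Alice
The last task can have nothing scheduled after it, so it must never appear on the left of a 'before'.
Tasks appearing before some other task: Carol, Alice, Kate, Jack.
The only task not in that list is Grace → it is last.

Grace


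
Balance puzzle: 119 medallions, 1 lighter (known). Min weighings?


Each weighing has 3 outcomes (left heavy / balance / right heavy), so k weighings distinguish at most 3^k cases; splitting into three near-equal groups achieves this.
Need 3^k ≥ 119: 3^4 = 81 < 119 ≤ 3^5 = 243
k = ⌈log₃(119)⌉ = 5

5


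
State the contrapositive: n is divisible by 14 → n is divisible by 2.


Original: If n is divisible by 14, then n is divisible by 2
Contrapositive: If ¬Q, then ¬P
Negate Q: not (n is divisible by 2)
Negate P: not (n is divisible by 14)

If not (n is divisible by 2), then not (n is divisible by 14).


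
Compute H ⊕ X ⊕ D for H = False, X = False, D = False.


H = False, X = False, D = False
Step 1: H ⊕ X = False XOR False = False
Step 2: False ⊕ D = False XOR False = False
XOR is true when an odd number of operands are true.

False


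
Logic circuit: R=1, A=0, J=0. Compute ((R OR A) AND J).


R OR A = 1|0 = 1
1 AND 0 = 0

0


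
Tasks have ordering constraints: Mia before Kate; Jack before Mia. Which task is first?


Constraints: Mia before Kate; Jack before Mia
The first task can have nothing scheduled before it, so it must never appear on the right of a 'before'.
Tasks appearing after some 'before': Kate, Mia.
The only task not in that list is Jack → it is first.

Jack


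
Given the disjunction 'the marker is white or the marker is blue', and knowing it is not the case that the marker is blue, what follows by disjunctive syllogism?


Disjunctive syllogism: P ∨ Q, ¬P ⊢ Q
Disjunction: the marker is white ∨ the marker is blue
We know it is not the case that the marker is blue.
By disjunctive syllogism, the other disjunct must be true.

The marker is white


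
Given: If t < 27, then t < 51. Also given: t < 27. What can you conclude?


Modus ponens: P → Q, P ⊢ Q
P: t < 27
Q: t < 51
We have P → Q and P is true.
By modus ponens, Q must be true.

t < 51


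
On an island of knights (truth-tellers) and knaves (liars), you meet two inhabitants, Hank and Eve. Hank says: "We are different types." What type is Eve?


Hank says: "We are different types."
Case 1: Hank is a Knight (truth-teller)
  Statement is true → they ARE different → Eve is a Knave
Case 2: Hank is a Knave (liar)
  Statement is false → they are NOT different → Eve is a Knave
In both cases, Eve is a Knave.

Knave


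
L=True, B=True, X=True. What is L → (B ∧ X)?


L = True, B = True, X = True
Expression: L → (B ∧ X)
Step 1: B ∧ X = True AND True = True
Step 2: L → (True) = True → True = True

True


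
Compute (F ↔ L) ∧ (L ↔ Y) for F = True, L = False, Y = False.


F = True, L = False, Y = False
Step 1: F ↔ L is true when F and L have the same value. Result: False
Step 2: L ↔ Y is true when L and Y have the same value. Result: True
Step 3: False ∧ True = False

False


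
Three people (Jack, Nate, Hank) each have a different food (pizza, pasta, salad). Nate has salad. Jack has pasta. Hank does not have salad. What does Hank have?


From clues:
  Nate → salad
  Jack → pasta
By elimination, Hank gets the remaining.

pizza


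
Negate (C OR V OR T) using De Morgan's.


De Morgan's law: ¬(P ∨ Q ∨ R) ≡ ¬P ∧ ¬Q ∧ ¬R
¬(C ∨ V ∨ T) = ¬C ∧ ¬V ∧ ¬T

¬C ∧ ¬V ∧ ¬T


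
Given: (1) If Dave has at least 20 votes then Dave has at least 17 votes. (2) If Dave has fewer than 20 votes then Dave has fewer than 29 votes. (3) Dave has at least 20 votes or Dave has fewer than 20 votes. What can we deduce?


Constructive dilemma: (P → Q) ∧ (R → S), P ∨ R ⊢ Q ∨ S
Premise 1: Dave has at least 20 votes → Dave has at least 17 votes
Premise 2: Dave has fewer than 20 votes → Dave has fewer than 29 votes
Premise 3: Dave has at least 20 votes ∨ Dave has fewer than 20 votes
Case 1: Assuming Dave has at least 20 votes, then by Premise 1, Dave has at least 17 votes.
Case 2: Assuming Dave has fewer than 20 votes, then by Premise 2, Dave has fewer than 29 votes.
Since one of Dave has at least 20 votes or Dave has fewer than 20 votes must hold, we get Dave has at least 17 votes or Dave has fewer than 29 votes.

Dave has at least 17 votes or Dave has fewer than 29 votes.


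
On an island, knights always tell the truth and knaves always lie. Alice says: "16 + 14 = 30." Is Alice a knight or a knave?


Statement: "16 + 14 = 30."
Actual: 16 + 14 = 30
Claimed: 30
Statement is TRUE → Alice tells the truth → Knight

Knight


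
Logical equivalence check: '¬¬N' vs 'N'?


Expression 1: ¬¬N
Expression 2: N
Truth table (N | Expr1 Expr2):
  T |   T     T
  F |   F     F
All 2 rows agree, so the expressions are logically equivalent.

Yes


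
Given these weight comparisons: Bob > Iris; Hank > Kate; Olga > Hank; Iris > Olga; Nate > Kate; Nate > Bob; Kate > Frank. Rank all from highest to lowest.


Constraints: Bob > Iris; Hank > Kate; Olga > Hank; Iris > Olga; Nate > Kate; Nate > Bob; Kate > Frank
Method: at each step, the next-highest is the one remaining person who never appears on the smaller side of a constraint between remaining people.
  Step 1: remaining {Iris, Bob, Hank, Nate, Kate, Frank, Olga}; on the smaller side: {Iris, Bob, Hank, Kate, Frank, Olga} → Nate is next (Nate > Kate; Nate > Bob).
  Step 2: remaining {Iris, Bob, Hank, Kate, Frank, Olga}; on the smaller side: {Iris, Hank, Kate, Frank, Olga} → Bob is next (Bob > Iris).
  Step 3: remaining {Iris, Hank, Kate, Frank, Olga}; on the smaller side: {Hank, Kate, Frank, Olga} → Iris is next (Iris > Olga).
  Step 4: remaining {Hank, Kate, Frank, Olga}; on the smaller side: {Hank, Kate, Frank} → Olga is next (Olga > Hank).
  Step 5: remaining {Hank, Kate, Frank}; on the smaller side: {Kate, Frank} → Hank is next (Hank > Kate).
  Step 6: remaining {Kate, Frank}; on the smaller side: {Frank} → Kate is next (Kate > Frank).
  Step 7: only Frank remains → lowest.
Final ranking (highest to lowest):

Nate > Bob > Iris > Olga > Hank > Kate > Frank


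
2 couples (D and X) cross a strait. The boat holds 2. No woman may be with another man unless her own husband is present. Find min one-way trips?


Label couples D and X.
1. WD+WX → (far: WD,WX; near: HD,HX)
2. WD ←   (far: WX; near: HD,HX,WD)
3. HD+HX → (far: HD,HX,WX; near: WD)
4. HD ←   (far: HX,WX; near: HD,WD)  — HD returns, since WD is alone on near bank
5. HD+WD → (far: all four; near: empty)
Every state respects the constraint.
Minimum trips = 5

5


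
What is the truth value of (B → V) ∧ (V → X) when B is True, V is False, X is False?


B = True, V = False, X = False
Step 1: B → V is false only when B=True and V=False. Result: False
Step 2: V → X is false only when V=True and X=False. Result: True
Step 3: False ∧ True = False

False


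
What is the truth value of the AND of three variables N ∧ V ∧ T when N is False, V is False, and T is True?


N = False, V = False, T = True
Step 1: N ∧ V = False AND False = False
Step 2: (False) ∧ T = (False) AND True = False
AND is true only when ALL operands are true.

False


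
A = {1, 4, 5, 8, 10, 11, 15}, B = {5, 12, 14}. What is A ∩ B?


A = {1, 4, 5, 8, 10, 11, 15}
B = {5, 12, 14}
Operation: intersection
Elements in both: 5

{5}


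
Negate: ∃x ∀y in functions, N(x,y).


Original: ∃x ∀y N(x,y)
Rule: ¬∀→∃, ¬∃→∀, negate predicate.
Negation: ∀x ∃y ¬N(x,y)

∀x ∃y ¬N(x,y)


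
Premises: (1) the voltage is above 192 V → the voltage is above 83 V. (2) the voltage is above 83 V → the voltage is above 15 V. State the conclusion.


Hypothetical syllogism: P → Q, Q → R ⊢ P → R
Premise 1: the voltage is above 192 V → the voltage is above 83 V
Premise 2: the voltage is above 83 V → the voltage is above 15 V
Chain the implications: the middle term (the voltage is above 83 V) links the two.
Conclusion: If the voltage is above 192 V, then the voltage is above 15 V.

If the voltage is above 192 V, then the voltage is above 15 V.


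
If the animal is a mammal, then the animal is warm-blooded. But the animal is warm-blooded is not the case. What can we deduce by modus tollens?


Modus tollens: P → Q, ¬Q ⊢ ¬P
P: the animal is a mammal
Q: the animal is warm-blooded
We have P → Q and Q is false.
By modus tollens, P must be false.

It is not the case that the animal is a mammal


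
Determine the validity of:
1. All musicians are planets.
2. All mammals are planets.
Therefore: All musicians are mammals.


Premise 1: All musicians are planets.
Premise 2: All mammals are planets.
Conclusion: All musicians are mammals.
Fallacy: undistributed middle. planets is predicate in both.
Counterexample: musicians and mammals could be disjoint subsets of planets.

Invalid


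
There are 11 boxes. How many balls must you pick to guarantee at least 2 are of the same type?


Pigeonhole: to guarantee k in one of n categories, need (k-1)×n + 1.
k = 2, n = 11
Minimum = (2-1) × 11 + 1 = 1 × 11 + 1

12


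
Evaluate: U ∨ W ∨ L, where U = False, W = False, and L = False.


U = False, W = False, L = False
Step 1: U ∨ W = False OR False = False
Step 2: False ∨ L = False OR False = False
OR is true when at least one operand is true.

False


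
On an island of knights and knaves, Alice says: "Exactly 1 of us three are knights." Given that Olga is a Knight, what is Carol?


Alice claims exactly 1 knights among Alice, Olga, Carol.
Given: Olga is a Knight.

Case 1: Alice is a Knight (tells truth)
  Then exactly 1 of the three are knights.
  Counting Alice, Olga: 2 knight(s) so far. Need -1 more → impossible.
Case 2: Alice is a Knave (lies)
  Then the count is NOT 1.
  If Carol = Knave, count = 1 = 1 → claim would be true, contradicts lie.
  If Carol = Knight, count = 2 ≠ 1 → lie confirmed ✓

Carol is a Knight.

Knight


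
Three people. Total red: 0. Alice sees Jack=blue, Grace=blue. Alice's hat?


Total red = 0, seen red = 0
Own red = 0 - 0 = 0
Alice's hat is blue.

blue


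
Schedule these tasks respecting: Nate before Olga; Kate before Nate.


Constraints: Nate before Olga; Kate before Nate
Method: repeatedly schedule the remaining task that has no remaining task required before it.
  Step 1: remaining {Olga, Nate, Kate}; every task except Kate still has a predecessor pending → schedule Kate.
  Step 2: remaining {Olga, Nate}; every task except Nate still has a predecessor pending → schedule Nate.
  Step 3: only Olga remains → schedule Olga.
Resulting order:

Kate → Nate → Olga


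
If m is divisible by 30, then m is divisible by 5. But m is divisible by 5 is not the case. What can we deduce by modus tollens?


Modus tollens: P → Q, ¬Q ⊢ ¬P
P: m is divisible by 30
Q: m is divisible by 5
We have P → Q and Q is false.
By modus tollens, P must be false.

It is not the case that m is divisible by 30


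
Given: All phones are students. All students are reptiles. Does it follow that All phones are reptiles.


Premise 1: All phones are students.
Premise 2: All students are reptiles.
Conclusion: All phones are reptiles.
Barbara syllogism (AAA-1): All A are B, All B are C → All A are C.
Middle term (students) distributed in premise 2.

Valid


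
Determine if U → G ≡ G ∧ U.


Expression 1: U → G
Expression 2: G ∧ U
Truth table (U G | Expr1 Expr2):
  T T |   T     T
  T F |   F     F
  F T |   T     F   ← differ
  F F |   T     F   ← differ
Counterexample: U=F, G=T gives Expr1 = T but Expr2 = F, so the expressions are NOT logically equivalent.

No


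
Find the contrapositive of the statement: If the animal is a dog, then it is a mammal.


Original: If the animal is a dog, then it is a mammal
Contrapositive: If ¬Q, then ¬P
Negate Q: not (it is a mammal)
Negate P: not (the animal is a dog)

If not (it is a mammal), then not (the animal is a dog).


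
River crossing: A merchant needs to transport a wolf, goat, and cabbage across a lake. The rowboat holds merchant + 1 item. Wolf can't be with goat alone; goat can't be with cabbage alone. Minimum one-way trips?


1. merchant+goat → 2. merchant ← 3. merchant+wolf → 4. merchant+goat ← 5. merchant+cabbage → 6. merchant ← 7. merchant+goat →
Minimum trips = 7

7


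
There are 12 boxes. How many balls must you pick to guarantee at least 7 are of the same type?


Pigeonhole: to guarantee k in one of n categories, need (k-1)×n + 1.
k = 7, n = 12
Minimum = (7-1) × 12 + 1 = 6 × 12 + 1

73


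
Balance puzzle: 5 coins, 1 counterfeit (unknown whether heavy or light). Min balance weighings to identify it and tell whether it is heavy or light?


Let n = 5. 10 possibilities (n coins × lighter/heavier); each weighing has 3 outcomes.
Bound for k weighings: say the first weighing puts j coins on each pan. If it tips, the 2j weighed coins remain suspects (each with a known direction) and k-1 weighings give 3^(k-1) outcomes; 3^(k-1) is odd, so 2j ≤ 3^(k-1) - 1. If it balances, the n - 2j unweighed coins remain with direction unknown: 2(n - 2j) ≤ 3^(k-1) - 1 by the same parity argument. Adding, n ≤ (3^(k-1) - 1) + (3^(k-1) - 1)/2 = (3^k - 3)/2, and the classical three-group strategy achieves this (3 coins in 2 weighings, 12 in 3, 39 in 4, 120 in 5).
So we need the smallest k with (3^k - 3)/2 ≥ 5.
k = 2: (3^2 - 3)/2 = 3 < 5 ✗
k = 3: (3^3 - 3)/2 = 12 ≥ 5 ✓

3


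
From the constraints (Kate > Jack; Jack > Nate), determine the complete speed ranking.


Constraints: Kate > Jack; Jack > Nate
Method: at each step, the next-highest is the one remaining person who never appears on the smaller side of a constraint between remaining people.
  Step 1: remaining {Nate, Jack, Kate}; on the smaller side: {Nate, Jack} → Kate is next (Kate > Jack).
  Step 2: remaining {Nate, Jack}; on the smaller side: {Nate} → Jack is next (Jack > Nate).
  Step 3: only Nate remains → lowest.
Final ranking (highest to lowest):

Kate > Jack > Nate


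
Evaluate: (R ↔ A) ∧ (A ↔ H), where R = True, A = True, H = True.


R = True, A = True, H = True
Step 1: R ↔ A is true when R and A have the same value. Result: True
Step 2: A ↔ H is true when A and H have the same value. Result: True
Step 3: True ∧ True = True

True


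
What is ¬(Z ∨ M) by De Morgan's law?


De Morgan's law: ¬(P ∨ Q) ≡ ¬P ∧ ¬Q
¬(Z ∨ M) = ¬Z ∧ ¬M

¬Z ∧ ¬M


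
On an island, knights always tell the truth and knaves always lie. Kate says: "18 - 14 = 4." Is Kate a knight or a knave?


Statement: "18 - 14 = 4."
Actual: 18 - 14 = 4
Claimed: 4
Statement is TRUE → Kate tells the truth → Knight

Knight


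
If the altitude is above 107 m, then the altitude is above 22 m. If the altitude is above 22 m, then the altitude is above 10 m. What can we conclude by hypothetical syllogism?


Hypothetical syllogism: P → Q, Q → R ⊢ P → R
Premise 1: the altitude is above 107 m → the altitude is above 22 m
Premise 2: the altitude is above 22 m → the altitude is above 10 m
Chain the implications: the middle term (the altitude is above 22 m) links the two.
Conclusion: If the altitude is above 107 m, then the altitude is above 10 m.

If the altitude is above 107 m, then the altitude is above 10 m.


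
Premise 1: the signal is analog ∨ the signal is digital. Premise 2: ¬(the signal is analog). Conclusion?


Disjunctive syllogism: P ∨ Q, ¬P ⊢ Q
Disjunction: the signal is analog ∨ the signal is digital
We know it is not the case that the signal is analog.
By disjunctive syllogism, the other disjunct must be true.

The signal is digital


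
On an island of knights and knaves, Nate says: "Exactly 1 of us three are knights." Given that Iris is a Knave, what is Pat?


Nate claims exactly 1 knights among Nate, Iris, Pat.
Given: Iris is a Knave.

Case 1: Nate is a Knight (tells truth)
  Then exactly 1 of the three are knights.
  Counting Nate, Iris: 1 knight(s) so far. Need 0 more → Pat = Knave.
Case 2: Nate is a Knave (lies)
  Then the count is NOT 1.
  If Pat = Knight, count = 1 = 1 → claim would be true, contradicts lie.
  If Pat = Knave, count = 0 ≠ 1 → lie confirmed ✓

Pat is a Knave.

Knave


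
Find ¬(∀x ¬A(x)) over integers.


Original: ∀x ¬A(x)
Rule: ¬∀→∃, ¬∃→∀, negate predicate.
Negation: ∃x A(x)

∃x A(x)


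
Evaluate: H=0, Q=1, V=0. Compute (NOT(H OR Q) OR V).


H OR Q = 1
NOT(1) = 0
0 OR 0 = 0

0


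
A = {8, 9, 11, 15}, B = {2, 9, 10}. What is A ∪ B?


A = {8, 9, 11, 15}
B = {2, 9, 10}
Operation: union
All elements combined: 2, 8, 9, 10, 11, 15

{2, 8, 9, 10, 11, 15}


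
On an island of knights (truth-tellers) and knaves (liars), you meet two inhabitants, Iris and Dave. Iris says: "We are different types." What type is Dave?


Iris says: "We are different types."
Case 1: Iris is a Knight (truth-teller)
  Statement is true → they ARE different → Dave is a Knave
Case 2: Iris is a Knave (liar)
  Statement is false → they are NOT different → Dave is a Knave
In both cases, Dave is a Knave.

Knave


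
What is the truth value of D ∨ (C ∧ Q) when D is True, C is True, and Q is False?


D = True, C = True, Q = False
Step 1: C ∧ Q = True AND False = False
Step 2: D ∨ False = True OR False = True
AND evaluated first (higher precedence); then OR applied.

True


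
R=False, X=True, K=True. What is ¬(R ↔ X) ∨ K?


R = False, X = True, K = True
Expression: ¬(R ↔ X) ∨ K
Step 1: R ↔ X = (False iff True) = False
Step 2: ¬(R ↔ X) = NOT False = True
Step 3: (True) ∨ K = True OR True = True

True


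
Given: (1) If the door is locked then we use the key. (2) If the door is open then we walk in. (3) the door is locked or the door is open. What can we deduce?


Constructive dilemma: (P → Q) ∧ (R → S), P ∨ R ⊢ Q ∨ S
Premise 1: the door is locked → we use the key
Premise 2: the door is open → we walk in
Premise 3: the door is locked ∨ the door is open
Case 1: Assuming the door is locked, then by Premise 1, we use the key.
Case 2: Assuming the door is open, then by Premise 2, we walk in.
Since one of the door is locked or the door is open must hold, we get we use the key or we walk in.

We use the key or we walk in.


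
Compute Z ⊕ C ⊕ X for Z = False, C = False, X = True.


Z = False, C = False, X = True
Step 1: Z ⊕ C = False XOR False = False
Step 2: False ⊕ X = False XOR True = True
XOR is true when an odd number of operands are true.

True


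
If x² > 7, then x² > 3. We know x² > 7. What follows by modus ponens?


Modus ponens: P → Q, P ⊢ Q
P: x² > 7
Q: x² > 3
We have P → Q and P is true.
By modus ponens, Q must be true.

x² > 3


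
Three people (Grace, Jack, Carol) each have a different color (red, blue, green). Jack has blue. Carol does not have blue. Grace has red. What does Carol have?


From clues:
  Grace → red
  Jack → blue
By elimination, Carol gets the remaining.

green


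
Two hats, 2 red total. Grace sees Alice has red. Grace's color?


Total red = 2, Alice = red
Red accounted for: 1
Remaining for Grace: 1
Grace's hat is red.

red


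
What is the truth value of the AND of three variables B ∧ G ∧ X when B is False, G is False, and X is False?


B = False, G = False, X = False
Step 1: B ∧ G = False AND False = False
Step 2: (False) ∧ X = (False) AND False = False
AND is true only when ALL operands are true.

False


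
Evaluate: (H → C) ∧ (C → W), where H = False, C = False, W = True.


H = False, C = False, W = True
Step 1: H → C is false only when H=True and C=False. Result: True
Step 2: C → W is false only when C=True and W=False. Result: True
Step 3: True ∧ True = True

True


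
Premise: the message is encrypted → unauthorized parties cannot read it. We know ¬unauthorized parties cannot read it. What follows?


Modus tollens: P → Q, ¬Q ⊢ ¬P
P: the message is encrypted
Q: unauthorized parties cannot read it
We have P → Q and Q is false.
By modus tollens, P must be false.

It is not the case that the message is encrypted


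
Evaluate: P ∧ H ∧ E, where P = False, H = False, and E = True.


P = False, H = False, E = True
Step 1: P ∧ H = False AND False = False
Step 2: (False) ∧ E = (False) AND True = False
AND is true only when ALL operands are true.

False


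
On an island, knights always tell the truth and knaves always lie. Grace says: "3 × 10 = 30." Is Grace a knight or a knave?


Statement: "3 × 10 = 30."
Actual: 3 × 10 = 30
Claimed: 30
Statement is TRUE → Grace tells the truth → Knight

Knight


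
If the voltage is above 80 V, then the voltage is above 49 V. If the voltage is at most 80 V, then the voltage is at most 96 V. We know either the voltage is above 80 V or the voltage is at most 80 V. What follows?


Constructive dilemma: (P → Q) ∧ (R → S), P ∨ R ⊢ Q ∨ S
Premise 1: the voltage is above 80 V → the voltage is above 49 V
Premise 2: the voltage is at most 80 V → the voltage is at most 96 V
Premise 3: the voltage is above 80 V ∨ the voltage is at most 80 V
Case 1: Assuming the voltage is above 80 V, then by Premise 1, the voltage is above 49 V.
Case 2: Assuming the voltage is at most 80 V, then by Premise 2, the voltage is at most 96 V.
Since one of the voltage is above 80 V or the voltage is at most 80 V must hold, we get the voltage is above 49 V or the voltage is at most 96 V.

The voltage is above 49 V or the voltage is at most 96 V.


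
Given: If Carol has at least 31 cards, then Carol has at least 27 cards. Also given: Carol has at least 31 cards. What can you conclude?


Modus ponens: P → Q, P ⊢ Q
P: Carol has at least 31 cards
Q: Carol has at least 27 cards
We have P → Q and P is true.
By modus ponens, Q must be true.

Carol has at least 27 cards


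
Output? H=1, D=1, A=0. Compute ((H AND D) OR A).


H AND D = 1&1 = 1
1 OR 0 = 1

1


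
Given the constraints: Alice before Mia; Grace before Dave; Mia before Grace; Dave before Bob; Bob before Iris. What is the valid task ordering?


Constraints: Alice before Mia; Grace before Dave; Mia before Grace; Dave before Bob; Bob before Iris
Method: repeatedly schedule the remaining task that has no remaining task required before it.
  Step 1: remaining {Mia, Bob, Dave, Grace, Alice, Iris}; every task except Alice still has a predecessor pending → schedule Alice.
  Step 2: remaining {Mia, Bob, Dave, Grace, Iris}; every task except Mia still has a predecessor pending → schedule Mia.
  Step 3: remaining {Bob, Dave, Grace, Iris}; every task except Grace still has a predecessor pending → schedule Grace.
  Step 4: remaining {Bob, Dave, Iris}; every task except Dave still has a predecessor pending → schedule Dave.
  Step 5: remaining {Bob, Iris}; every task except Bob still has a predecessor pending → schedule Bob.
  Step 6: only Iris remains → schedule Iris.
Resulting order:

Alice → Mia → Grace → Dave → Bob → Iris


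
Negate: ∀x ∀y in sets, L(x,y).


Original: ∀x ∀y L(x,y)
Rule: ¬∀→∃, ¬∃→∀, negate predicate.
Negation: ∃x ∃y ¬L(x,y)

∃x ∃y ¬L(x,y)


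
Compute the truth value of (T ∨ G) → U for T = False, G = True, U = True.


T = False, G = True, U = True
Step 1: T ∨ G = False OR True = True
Step 2: (True) → U: false only when antecedent=True and U=False.
Result: True

True


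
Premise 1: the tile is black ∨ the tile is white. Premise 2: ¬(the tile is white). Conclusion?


Disjunctive syllogism: P ∨ Q, ¬P ⊢ Q
Disjunction: the tile is black ∨ the tile is white
We know it is not the case that the tile is white.
By disjunctive syllogism, the other disjunct must be true.

The tile is black


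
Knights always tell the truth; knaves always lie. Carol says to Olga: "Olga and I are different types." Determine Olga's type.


Carol says: "Olga and I are different types."
Case 1: Carol is a Knight (truth-teller)
  Statement is true → they ARE different → Olga is a Knave
Case 2: Carol is a Knave (liar)
  Statement is false → they are NOT different → Olga is a Knave
In both cases, Olga is a Knave.

Knave


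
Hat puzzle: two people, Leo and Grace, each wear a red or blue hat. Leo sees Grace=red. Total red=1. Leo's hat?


Total red = 1, Grace = red
Red accounted for: 1
Remaining for Leo: 0
Leo's hat is blue.

blue


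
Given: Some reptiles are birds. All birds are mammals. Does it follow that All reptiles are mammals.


Premise 1: Some reptiles are birds.
Premise 2: All birds are mammals.
Conclusion: All reptiles are mammals.
Fallacy: illicit minor. The minor term (reptiles) is distributed in the conclusion ('All reptiles ...') but undistributed in its premise ('Some reptiles are birds' doesn't cover all reptiles).
Only 'Some reptiles are mammals' follows, not 'All'.

Invalid


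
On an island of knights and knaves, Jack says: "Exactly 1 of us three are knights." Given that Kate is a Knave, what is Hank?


Jack claims exactly 1 knights among Jack, Kate, Hank.
Given: Kate is a Knave.

Case 1: Jack is a Knight (tells truth)
  Then exactly 1 of the three are knights.
  Counting Jack, Kate: 1 knight(s) so far. Need 0 more → Hank = Knave.
Case 2: Jack is a Knave (lies)
  Then the count is NOT 1.
  If Hank = Knight, count = 1 = 1 → claim would be true, contradicts lie.
  If Hank = Knave, count = 0 ≠ 1 → lie confirmed ✓

Hank is a Knave.

Knave


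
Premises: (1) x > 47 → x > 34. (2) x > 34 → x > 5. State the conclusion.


Hypothetical syllogism: P → Q, Q → R ⊢ P → R
Premise 1: x > 47 → x > 34
Premise 2: x > 34 → x > 5
Chain the implications: the middle term (x > 34) links the two.
Conclusion: If x > 47, then x > 5.

If x > 47, then x > 5.


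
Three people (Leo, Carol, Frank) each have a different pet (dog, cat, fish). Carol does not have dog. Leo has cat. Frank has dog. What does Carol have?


From clues:
  Frank → dog
  Leo → cat
By elimination, Carol gets the remaining.

fish


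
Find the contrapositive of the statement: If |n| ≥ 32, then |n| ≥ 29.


Original: If |n| ≥ 32, then |n| ≥ 29
Contrapositive: If ¬Q, then ¬P
Negate Q: not (|n| ≥ 29)
Negate P: not (|n| ≥ 32)

If not (|n| ≥ 29), then not (|n| ≥ 32).


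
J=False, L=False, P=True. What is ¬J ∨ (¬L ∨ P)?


J = False, L = False, P = True
Expression: ¬J ∨ (¬L ∨ P)
Step 1: ¬L = NOT False = True
Step 2: ¬L ∨ P = True OR True = True
Step 3: ¬J = NOT False = True
Step 4: (True) ∨ (True) = True OR True = True

True


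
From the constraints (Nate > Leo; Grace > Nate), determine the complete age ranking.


Constraints: Nate > Leo; Grace > Nate
Method: at each step, the next-highest is the one remaining person who never appears on the smaller side of a constraint between remaining people.
  Step 1: remaining {Nate, Grace, Leo}; on the smaller side: {Nate, Leo} → Grace is next (Grace > Nate).
  Step 2: remaining {Nate, Leo}; on the smaller side: {Leo} → Nate is next (Nate > Leo).
  Step 3: only Leo remains → lowest.
Final ranking (highest to lowest):

Grace > Nate > Leo


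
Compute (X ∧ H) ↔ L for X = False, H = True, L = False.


X = False, H = True, L = False
Step 1: X ∧ H = False AND True = False
Step 2: (False) ↔ L: true when both sides have same truth value.
Result: False ↔ False = True

True


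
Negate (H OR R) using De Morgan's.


De Morgan's law: ¬(P ∨ Q) ≡ ¬P ∧ ¬Q
¬(H ∨ R) = ¬H ∧ ¬R

¬H ∧ ¬R


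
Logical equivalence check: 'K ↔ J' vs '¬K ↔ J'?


Expression 1: K ↔ J
Expression 2: ¬K ↔ J
Truth table (K J | Expr1 Expr2):
  T T |   T     F   ← differ
  T F |   F     T   ← differ
  F T |   F     T   ← differ
  F F |   T     F   ← differ
Counterexample: K=T, J=T gives Expr1 = T but Expr2 = F, so the expressions are NOT logically equivalent.

No


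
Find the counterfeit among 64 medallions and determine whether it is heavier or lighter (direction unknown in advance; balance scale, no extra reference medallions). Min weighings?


Let n = 64. 128 possibilities (n medallions × lighter/heavier); each weighing has 3 outcomes.
Bound for k weighings: say the first weighing puts j medallions on each pan. If it tips, the 2j weighed medallions remain suspects (each with a known direction) and k-1 weighings give 3^(k-1) outcomes; 3^(k-1) is odd, so 2j ≤ 3^(k-1) - 1. If it balances, the n - 2j unweighed medallions remain with direction unknown: 2(n - 2j) ≤ 3^(k-1) - 1 by the same parity argument. Adding, n ≤ (3^(k-1) - 1) + (3^(k-1) - 1)/2 = (3^k - 3)/2, and the classical three-group strategy achieves this (3 medallions in 2 weighings, 12 in 3, 39 in 4, 120 in 5).
So we need the smallest k with (3^k - 3)/2 ≥ 64.
k = 4: (3^4 - 3)/2 = 39 < 64 ✗
k = 5: (3^5 - 3)/2 = 120 ≥ 64 ✓

5


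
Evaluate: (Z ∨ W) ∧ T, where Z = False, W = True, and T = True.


Z = False, W = True, T = True
Step 1: Z ∨ W = False OR True = True
Step 2: True ∧ T = True AND True = True
OR is true when at least one operand is true; AND requires both.

True


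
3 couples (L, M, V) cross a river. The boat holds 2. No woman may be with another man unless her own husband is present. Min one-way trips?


Label couples L, M, V (H = husband, W = wife).
Counting alone: 6 people, the boat carries 2 and someone must bring it back, so each round trip nets at most +1 on the far side until the last crossing → at least 9 trips. The jealousy constraint makes 9 impossible; the shortest valid schedule has 11:
1. WL+WM →  (far: WL,WM; near: HL,HM,HV,WV)
2. WL ←       (far: WM; near: HL,HM,HV,WL,WV)
3. WL+WV →  (far: WL,WM,WV; near: HL,HM,HV)
4. WL ←       (far: WM,WV; near: HL,HM,HV,WL)
5. HM+HV →  (far: HM,WM,HV,WV; near: HL,WL)
6. HM+WM ←  (far: HV,WV; near: HL,WL,HM,WM)
7. HL+HM →  (far: HL,HM,HV,WV; near: WL,WM)
8. WV ←       (far: HL,HM,HV; near: WL,WM,WV)
9. WL+WM →  (far: HL,WL,HM,WM,HV; near: WV)
10. HV ←      (far: HL,WL,HM,WM; near: HV,WV)
11. HV+WV → (far: all six; near: empty)
In every state each wife is either with her husband or with no other man.
Minimum trips = 11

11


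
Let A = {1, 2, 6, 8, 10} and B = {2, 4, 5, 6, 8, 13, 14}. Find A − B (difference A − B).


A = {1, 2, 6, 8, 10}
B = {2, 4, 5, 6, 8, 13, 14}
Operation: difference A − B
In A but not B: 1, 10

{1, 10}


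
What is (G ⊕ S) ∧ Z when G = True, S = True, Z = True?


G = True, S = True, Z = True
Step 1: G ⊕ S = True XOR True = False
Step 2: False ∧ Z = False AND True = False
XOR true when exactly one of G,S is true; then AND with Z.

False


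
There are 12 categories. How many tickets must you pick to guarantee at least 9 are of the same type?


Pigeonhole: to guarantee k in one of n categories, need (k-1)×n + 1.
k = 9, n = 12
Minimum = (9-1) × 12 + 1 = 8 × 12 + 1

97


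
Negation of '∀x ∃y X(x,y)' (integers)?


Original: ∀x ∃y X(x,y)
Rule: ¬∀→∃, ¬∃→∀, negate predicate.
Negation: ∃x ∀y ¬X(x,y)

∃x ∀y ¬X(x,y)


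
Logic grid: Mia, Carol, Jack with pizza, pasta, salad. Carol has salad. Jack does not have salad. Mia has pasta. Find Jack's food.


From clues:
  Carol → salad
  Mia → pasta
By elimination, Jack gets the remaining.

pizza


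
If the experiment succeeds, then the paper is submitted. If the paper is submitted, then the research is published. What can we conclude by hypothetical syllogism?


Hypothetical syllogism: P → Q, Q → R ⊢ P → R
Premise 1: the experiment succeeds → the paper is submitted
Premise 2: the paper is submitted → the research is published
Chain the implications: the middle term (the paper is submitted) links the two.
Conclusion: If the experiment succeeds, then the research is published.

If the experiment succeeds, then the research is published.


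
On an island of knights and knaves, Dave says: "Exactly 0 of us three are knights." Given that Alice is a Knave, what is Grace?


Dave claims exactly 0 knights among Dave, Alice, Grace.
Given: Alice is a Knave.

Case 1: Dave is a Knight (tells truth)
  Then exactly 0 of the three are knights.
  Counting Dave, Alice: 1 knight(s) so far. Need -1 more → impossible.
Case 2: Dave is a Knave (lies)
  Then the count is NOT 0.
  If Grace = Knave, count = 0 = 0 → claim would be true, contradicts lie.
  If Grace = Knight, count = 1 ≠ 0 → lie confirmed ✓

Grace is a Knight.

Knight


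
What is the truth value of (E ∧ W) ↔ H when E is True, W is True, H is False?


E = True, W = True, H = False
Step 1: E ∧ W = True AND True = True
Step 2: (True) ↔ H: true when both sides have same truth value.
Result: True ↔ False = False

False


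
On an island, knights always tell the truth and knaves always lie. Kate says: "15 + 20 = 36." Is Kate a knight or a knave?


Statement: "15 + 20 = 36."
Actual: 15 + 20 = 35
Claimed: 36
Statement is FALSE → Kate lies → Knave

Knave


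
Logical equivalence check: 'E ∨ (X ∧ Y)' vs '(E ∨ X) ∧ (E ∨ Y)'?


Expression 1: E ∨ (X ∧ Y)
Expression 2: (E ∨ X) ∧ (E ∨ Y)
Truth table (E X Y | Expr1 Expr2):
  T T T |   T     T
  T T F |   T     T
  T F T |   T     T
  T F F |   T     T
  F T T |   T     T
  F T F |   F     F
  F F T |   F     F
  F F F |   F     F
All 8 rows agree, so the expressions are logically equivalent.

Yes


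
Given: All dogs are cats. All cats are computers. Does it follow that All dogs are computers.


Premise 1: All dogs are cats.
Premise 2: All cats are computers.
Conclusion: All dogs are computers.
Barbara syllogism (AAA-1): All A are B, All B are C → All A are C.
Middle term (cats) distributed in premise 2.

Valid


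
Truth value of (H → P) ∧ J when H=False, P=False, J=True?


H = False, P = False, J = True
Expression: (H → P) ∧ J
Step 1: H → P = False → False (false only if H=True, P=False) = True
Step 2: (True) ∧ J = True AND True = True

True


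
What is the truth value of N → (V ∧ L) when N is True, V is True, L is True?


N = True, V = True, L = True
Step 1: V ∧ L = True AND True = True
Step 2: N → (True): false only when N=True and consequent=False.
Result: True

True


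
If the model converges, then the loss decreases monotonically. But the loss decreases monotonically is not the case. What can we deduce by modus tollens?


Modus tollens: P → Q, ¬Q ⊢ ¬P
P: the model converges
Q: the loss decreases monotonically
We have P → Q and Q is false.
By modus tollens, P must be false.

It is not the case that the model converges


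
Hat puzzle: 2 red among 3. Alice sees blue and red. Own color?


Total red = 2, seen red = 1
Own red = 2 - 1 = 1
Alice's hat is red.

red


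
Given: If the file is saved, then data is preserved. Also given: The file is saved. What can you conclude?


Modus ponens: P → Q, P ⊢ Q
P: the file is saved
Q: data is preserved
We have P → Q and P is true.
By modus ponens, Q must be true.

Data is preserved


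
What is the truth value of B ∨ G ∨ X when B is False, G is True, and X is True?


B = False, G = True, X = True
Step 1: B ∨ G = False OR True = True
Step 2: True ∨ X = True OR True = True
OR is true when at least one operand is true.

True


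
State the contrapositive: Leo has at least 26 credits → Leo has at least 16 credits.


Original: If Leo has at least 26 credits, then Leo has at least 16 credits
Contrapositive: If ¬Q, then ¬P
Negate Q: not (Leo has at least 16 credits)
Negate P: not (Leo has at least 26 credits)

If not (Leo has at least 16 credits), then not (Leo has at least 26 credits).


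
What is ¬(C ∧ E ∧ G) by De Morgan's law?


De Morgan's law: ¬(P ∧ Q ∧ R) ≡ ¬P ∨ ¬Q ∨ ¬R
¬(C ∧ E ∧ G) = ¬C ∨ ¬E ∨ ¬G

¬C ∨ ¬E ∨ ¬G


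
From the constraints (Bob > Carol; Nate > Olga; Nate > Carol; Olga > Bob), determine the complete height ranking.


Constraints: Bob > Carol; Nate > Olga; Nate > Carol; Olga > Bob
Method: at each step, the next-highest is the one remaining person who never appears on the smaller side of a constraint between remaining people.
  Step 1: remaining {Carol, Nate, Bob, Olga}; on the smaller side: {Carol, Bob, Olga} → Nate is next (Nate > Olga; Nate > Carol).
  Step 2: remaining {Carol, Bob, Olga}; on the smaller side: {Carol, Bob} → Olga is next (Olga > Bob).
  Step 3: remaining {Carol, Bob}; on the smaller side: {Carol} → Bob is next (Bob > Carol).
  Step 4: only Carol remains → lowest.
Final ranking (highest to lowest):

Nate > Olga > Bob > Carol


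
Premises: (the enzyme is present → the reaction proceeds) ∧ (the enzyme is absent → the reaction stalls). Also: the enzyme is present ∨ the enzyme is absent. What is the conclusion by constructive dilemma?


Constructive dilemma: (P → Q) ∧ (R → S), P ∨ R ⊢ Q ∨ S
Premise 1: the enzyme is present → the reaction proceeds
Premise 2: the enzyme is absent → the reaction stalls
Premise 3: the enzyme is present ∨ the enzyme is absent
Case 1: Assuming the enzyme is present, then by Premise 1, the reaction proceeds.
Case 2: Assuming the enzyme is absent, then by Premise 2, the reaction stalls.
Since one of the enzyme is present or the enzyme is absent must hold, we get the reaction proceeds or the reaction stalls.

The reaction proceeds or the reaction stalls.


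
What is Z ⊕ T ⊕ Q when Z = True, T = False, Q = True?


Z = True, T = False, Q = True
Step 1: Z ⊕ T = True XOR False = True
Step 2: True ⊕ Q = True XOR True = False
XOR is true when an odd number of operands are true.

False


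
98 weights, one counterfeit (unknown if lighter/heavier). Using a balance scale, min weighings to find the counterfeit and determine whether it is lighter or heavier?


Let n = 98. 196 possibilities (n weights × lighter/heavier); each weighing has 3 outcomes.
Bound for k weighings: say the first weighing puts j weights on each pan. If it tips, the 2j weighed weights remain suspects (each with a known direction) and k-1 weighings give 3^(k-1) outcomes; 3^(k-1) is odd, so 2j ≤ 3^(k-1) - 1. If it balances, the n - 2j unweighed weights remain with direction unknown: 2(n - 2j) ≤ 3^(k-1) - 1 by the same parity argument. Adding, n ≤ (3^(k-1) - 1) + (3^(k-1) - 1)/2 = (3^k - 3)/2, and the classical three-group strategy achieves this (3 weights in 2 weighings, 12 in 3, 39 in 4, 120 in 5).
So we need the smallest k with (3^k - 3)/2 ≥ 98.
k = 4: (3^4 - 3)/2 = 39 < 98 ✗
k = 5: (3^5 - 3)/2 = 120 ≥ 98 ✓

5


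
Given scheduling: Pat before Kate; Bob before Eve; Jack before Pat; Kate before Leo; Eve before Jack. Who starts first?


Constraints: Pat before Kate; Bob before Eve; Jack before Pat; Kate before Leo; Eve before Jack
The first task can have nothing scheduled before it, so it must never appear on the right of a 'before'.
Tasks appearing after some 'before': Kate, Eve, Pat, Leo, Jack.
The only task not in that list is Bob → it is first.

Bob


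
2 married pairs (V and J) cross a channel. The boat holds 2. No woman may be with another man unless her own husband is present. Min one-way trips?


Label couples V and J.
1. WV+WJ → (far: WV,WJ; near: HV,HJ)
2. WV ←   (far: WJ; near: HV,HJ,WV)
3. HV+HJ → (far: HV,HJ,WJ; near: WV)
4. HV ←   (far: HJ,WJ; near: HV,WV)  — HV returns, since WV is alone on near bank
5. HV+WV → (far: all four; near: empty)
Every state respects the constraint.
Minimum trips = 5

5
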